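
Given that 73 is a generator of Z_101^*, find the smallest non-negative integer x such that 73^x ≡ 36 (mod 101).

Baby-step giant-step with m = ceil(sqrt(100)) = 10.
Baby table (73^j mod 101 for j=0..9):
  0:1  1:73  2:77  3:66  4:71  5:32  6:13  7:40
  8:92  9:50
Giant step factor: 73^(-10) ≡ 65 (mod 101).
Scan 36·65^i mod 101 for i = 0, 1, …:
  i=0: 36   i=1: 17   i=2: 95   i=3: 14
  i=4: 1
Match at i=4, j=0: x = 4·10 + 0 = 40.

40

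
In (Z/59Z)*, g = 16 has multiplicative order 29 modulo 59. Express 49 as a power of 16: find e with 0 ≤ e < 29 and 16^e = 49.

Successive powers of 16 modulo 59:
  16^0=1  16^1=16  16^2=20  16^3=25  16^4=46  16^5=28
  16^6=35  16^7=29  16^8=51  16^9=49
So 16^9 ≡ 49 (mod 59), giving e = 9.

9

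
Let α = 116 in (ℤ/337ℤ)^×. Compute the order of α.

336

The order of 116 must divide p − 1 = 336 = 2^4 · 3 · 7.
Divisors: 1, 2, 3, 4, 6, 7, 8, 12, 14, 16, 21, 24, 28, 42, 48, 56, 84, 112, 168, 336.
Check each in increasing order: 116^1 ≡ 116;  116^2 ≡ 313;  116^3 ≡ 249;  116^4 ≡ 239;  116^6 ≡ 330;  116^7 ≡ 199;  116^8 ≡ 168;  116^12 ≡ 49;  116^14 ≡ 172;  116^16 ≡ 253;  116^21 ≡ 191;  116^24 ≡ 42;  116^28 ≡ 265;  116^42 ≡ 85;  116^48 ≡ 79;  116^56 ≡ 129;  116^84 ≡ 148;  116^112 ≡ 128;  116^168 ≡ 336;  116^336 ≡ 1.
Smallest exponent giving 1 is 336.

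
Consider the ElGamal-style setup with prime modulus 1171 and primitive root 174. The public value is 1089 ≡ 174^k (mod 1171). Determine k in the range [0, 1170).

Baby-step giant-step with m = ceil(sqrt(1170)) = 35.
Baby table (174^j mod 1171 for j=0..34):
  0:1  1:174  2:1001  3:866  4:796  5:326  6:516  7:788
  8:105  9:705  10:886  11:763  12:439  13:271  14:314  15:770
  16:486  17:252  18:521  19:487  20:426  21:351  22:182  23:51
  24:677  25:698  26:839  27:782  28:232  29:554  30:374  31:671
  32:825  33:688  34:270
Giant step factor: 174^(-35) ≡ 1079 (mod 1171).
Scan 1089·1079^i mod 1171 for i = 0, 1, …:
  i=0: 1089   i=1: 518   i=2: 355   i=3: 128
  i=4: 1105   i=5: 217   i=6: 1114   i=7: 560
  i=8: 4   i=9: 803     …   i=29: 791
  i=30: 1001
Match at i=30, j=2: k = 30·35 + 2 = 1052.

1052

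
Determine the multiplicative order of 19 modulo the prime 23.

22

The order of 19 must divide p − 1 = 22 = 2 · 11.
Divisors: 1, 2, 11, 22.
Check each in increasing order: 19^1 ≡ 19;  19^2 ≡ 16;  19^11 ≡ 22;  19^22 ≡ 1.
Smallest exponent giving 1 is 22.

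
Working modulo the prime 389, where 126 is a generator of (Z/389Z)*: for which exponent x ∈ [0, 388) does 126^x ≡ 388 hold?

194

Baby-step giant-step with m = ceil(sqrt(388)) = 20.
Baby table (126^j mod 389 for j=0..19):
  0:1  1:126  2:316  3:138  4:272  5:40  6:372  7:192
  8:74  9:377  10:44  11:98  12:289  13:237  14:298  15:204
  16:30  17:279  18:144  19:250
Giant step factor: 126^(-20) ≡ 216 (mod 389).
Scan 388·216^i mod 389 for i = 0, 1, …:
  i=0: 388   i=1: 173   i=2: 24   i=3: 127
  i=4: 202   i=5: 64   i=6: 209   i=7: 20
  i=8: 41   i=9: 298
Match at i=9, j=14: x = 9·20 + 14 = 194.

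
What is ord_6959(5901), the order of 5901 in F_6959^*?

6958

The order of 5901 must divide p − 1 = 6958 = 2 · 7^2 · 71.
Divisors: 1, 2, 7, 14, 49, 71, 98, 142, 497, 994, 3479, 6958.
Check each in increasing order: 5901^1 ≡ 5901;  5901^2 ≡ 5924;  5901^7 ≡ 3989;  5901^14 ≡ 3847;  5901^49 ≡ 1915;  5901^71 ≡ 3475;  5901^98 ≡ 6791;  5901^142 ≡ 1760;  5901^497 ≡ 2158;  5901^994 ≡ 1393;  5901^3479 ≡ 6958;  5901^6958 ≡ 1.
Smallest exponent giving 1 is 6958.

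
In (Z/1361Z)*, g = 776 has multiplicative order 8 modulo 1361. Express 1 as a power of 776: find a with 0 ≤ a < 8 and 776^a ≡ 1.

Successive powers of 776 modulo 1361:
  776^0=1
So 776^0 ≡ 1 (mod 1361), giving a = 0.

0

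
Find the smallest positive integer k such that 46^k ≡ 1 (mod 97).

The order of 46 must divide p − 1 = 96 = 2^5 · 3.
Divisors: 1, 2, 3, 4, 6, 8, 12, 16, 24, 32, 48, 96.
Check each in increasing order: 46^1 ≡ 46;  46^2 ≡ 79;  46^3 ≡ 45;  46^4 ≡ 33;  46^6 ≡ 85;  46^8 ≡ 22;  46^12 ≡ 47;  46^16 ≡ 96;  46^24 ≡ 75;  46^32 ≡ 1.
Smallest exponent giving 1 is 32.

32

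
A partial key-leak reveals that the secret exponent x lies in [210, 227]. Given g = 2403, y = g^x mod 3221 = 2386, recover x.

220

Compute 2403^210 mod 3221 = 1864, then multiply by 2403 repeatedly:
  2403^210=1864  2403^211=2002  2403^212=1853  2403^213=1337  2403^214=1474
  2403^215=2143  2403^216=2471  2403^217=1510  2403^218=1684  2403^219=1076
  2403^220=2386
Found 2386 at exponent 220.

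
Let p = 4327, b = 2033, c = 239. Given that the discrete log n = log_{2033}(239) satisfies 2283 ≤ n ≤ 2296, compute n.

2289

Compute 2033^2283 mod 4327 = 40, then multiply by 2033 repeatedly:
  2033^2283=40  2033^2284=3434  2033^2285=1871  2033^2286=310  2033^2287=2815
  2033^2288=2601  2033^2289=239
Found 239 at exponent 2289.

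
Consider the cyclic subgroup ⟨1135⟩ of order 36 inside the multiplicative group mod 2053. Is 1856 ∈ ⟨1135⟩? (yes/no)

yes

1856 ∈ ⟨1135⟩ iff 1856^36 ≡ 1 (mod 2053), since |⟨1135⟩| = 36.
1856^36 mod 2053 = 1.
Since 1 = 1, 1856 lies in the subgroup.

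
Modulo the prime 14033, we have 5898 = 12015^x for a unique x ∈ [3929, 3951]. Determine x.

3940

Compute 12015^3929 mod 14033 = 12430, then multiply by 12015 repeatedly:
  12015^3929=12430  12015^3930=7264  12015^3931=5733  12015^3932=8031  12015^3933=1557
  12015^3934=1366  12015^3935=7913  12015^3936=1120  12015^3937=13186  12015^3938=11253
  12015^3939=10873  12015^3940=5898
Found 5898 at exponent 3940.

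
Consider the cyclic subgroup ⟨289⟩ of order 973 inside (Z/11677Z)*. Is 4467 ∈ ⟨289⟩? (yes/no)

yes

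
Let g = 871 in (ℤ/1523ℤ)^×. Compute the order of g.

761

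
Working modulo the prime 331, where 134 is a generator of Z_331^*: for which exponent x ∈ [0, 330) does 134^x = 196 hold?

302

Baby-step giant-step with m = ceil(sqrt(330)) = 19.
Baby table (134^j mod 331 for j=0..18):
  0:1  1:134  2:82  3:65  4:104  5:34  6:253  7:140
  8:224  9:226  10:163  11:327  12:126  13:3  14:71  15:246
  16:195  17:312  18:102
Giant step factor: 134^(-19) ≡ 273 (mod 331).
Scan 196·273^i mod 331 for i = 0, 1, …:
  i=0: 196   i=1: 217   i=2: 323   i=3: 133
  i=4: 230   i=5: 231   i=6: 173   i=7: 227
  i=8: 74   i=9: 11     …   i=14: 143
  i=15: 312
Match at i=15, j=17: x = 15·19 + 17 = 302.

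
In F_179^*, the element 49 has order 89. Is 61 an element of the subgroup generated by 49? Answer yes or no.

yes

61 ∈ ⟨49⟩ iff 61^89 ≡ 1 (mod 179), since |⟨49⟩| = 89.
61^89 mod 179 = 1.
Since 1 = 1, 61 lies in the subgroup.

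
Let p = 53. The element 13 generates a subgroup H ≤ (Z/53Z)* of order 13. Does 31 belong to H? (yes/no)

⟨13⟩ has order 13; its elements mod 53 are {1, 10, 13, 15, 16, 24, 28, 36, 42, 44, 46, 47, 49}.
31 is not in this set.

no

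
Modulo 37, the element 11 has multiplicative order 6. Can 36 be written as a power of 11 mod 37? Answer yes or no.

yes

⟨11⟩ has order 6; its elements mod 37 are {1, 10, 11, 26, 27, 36}.
36 is in this set.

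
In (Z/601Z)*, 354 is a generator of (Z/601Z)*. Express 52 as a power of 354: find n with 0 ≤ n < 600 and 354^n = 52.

Baby-step giant-step with m = ceil(sqrt(600)) = 25.
Baby table (354^j mod 601 for j=0..24):
  0:1  1:354  2:308  3:251  4:507  5:380  6:497  7:446
  8:422  9:340  10:160  11:146  12:599  13:494  14:586  15:99
  16:188  17:442  18:208  19:310  20:358  21:522  22:281  23:309
  24:4
Giant step factor: 354^(-25) ≡ 132 (mod 601).
Scan 52·132^i mod 601 for i = 0, 1, …:
  i=0: 52   i=1: 253   i=2: 341   i=3: 538
  i=4: 98   i=5: 315   i=6: 111   i=7: 228
  i=8: 46   i=9: 62     …   i=22: 230
  i=23: 310
Match at i=23, j=19: n = 23·25 + 19 = 594.

594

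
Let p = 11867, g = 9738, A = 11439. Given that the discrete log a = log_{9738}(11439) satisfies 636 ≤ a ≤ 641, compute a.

Compute 9738^636 mod 11867 = 9554, then multiply by 9738 repeatedly:
  9738^636=9554  9738^637=11439
Found 11439 at exponent 637.

637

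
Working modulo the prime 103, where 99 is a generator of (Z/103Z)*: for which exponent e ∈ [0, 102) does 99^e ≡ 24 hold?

Baby-step giant-step with m = ceil(sqrt(102)) = 11.
Baby table (99^j mod 103 for j=0..10):
  0:1  1:99  2:16  3:39  4:50  5:6  6:79  7:96
  8:28  9:94  10:36
Giant step factor: 99^(-11) ≡ 5 (mod 103).
Scan 24·5^i mod 103 for i = 0, 1, …:
  i=0: 24   i=1: 17   i=2: 85   i=3: 13
  i=4: 65   i=5: 16
Match at i=5, j=2: e = 5·11 + 2 = 57.

57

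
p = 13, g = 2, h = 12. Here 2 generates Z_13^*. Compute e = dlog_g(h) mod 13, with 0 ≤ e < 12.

6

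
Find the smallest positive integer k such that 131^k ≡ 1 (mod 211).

The order of 131 must divide p − 1 = 210 = 2 · 3 · 5 · 7.
Divisors: 1, 2, 3, 5, 6, 7, 10, 14, 15, 21, 30, 35, 42, 70, 105, 210.
Check each in increasing order: 131^1 ≡ 131;  131^2 ≡ 70;  131^3 ≡ 97;  131^5 ≡ 38;  131^6 ≡ 125;  131^7 ≡ 128;  131^10 ≡ 178;  131^14 ≡ 137;  131^15 ≡ 12;  131^21 ≡ 23;  131^30 ≡ 144;  131^35 ≡ 197;  131^42 ≡ 107;  131^70 ≡ 196;  131^105 ≡ 210;  131^210 ≡ 1.
Smallest exponent giving 1 is 210.

210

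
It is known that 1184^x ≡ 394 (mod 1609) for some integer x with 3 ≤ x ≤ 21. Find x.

18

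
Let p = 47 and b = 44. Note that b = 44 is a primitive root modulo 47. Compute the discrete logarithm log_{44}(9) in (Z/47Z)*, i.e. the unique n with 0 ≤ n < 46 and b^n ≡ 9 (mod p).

2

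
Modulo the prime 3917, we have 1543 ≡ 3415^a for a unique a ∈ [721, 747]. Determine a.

Compute 3415^721 mod 3917 = 3466, then multiply by 3415 repeatedly:
  3415^721=3466  3415^722=3133  3415^723=1868  3415^724=2344  3415^725=2329
  3415^726=2025  3415^727=1870  3415^728=1340  3415^729=1044  3415^730=790
  3415^731=2954  3415^732=1635  3415^733=1800  3415^734=1227  3415^735=2932
  3415^736=928  3415^737=267  3415^738=3061  3415^739=2759  3415^740=1600
  3415^741=3702  3415^742=2171  3415^743=3001  3415^744=1543
Found 1543 at exponent 744.

744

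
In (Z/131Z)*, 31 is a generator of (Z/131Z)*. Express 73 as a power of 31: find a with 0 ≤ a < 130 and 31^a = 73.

Baby-step giant-step with m = ceil(sqrt(130)) = 12.
Baby table (31^j mod 131 for j=0..11):
  0:1  1:31  2:44  3:54  4:102  5:18  6:34  7:6
  8:55  9:2  10:62  11:88
Giant step factor: 31^(-12) ≡ 74 (mod 131).
Scan 73·74^i mod 131 for i = 0, 1, …:
  i=0: 73   i=1: 31
Match at i=1, j=1: a = 1·12 + 1 = 13.

13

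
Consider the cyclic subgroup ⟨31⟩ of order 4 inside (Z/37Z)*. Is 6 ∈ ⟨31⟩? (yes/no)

yes

⟨31⟩ has order 4; its elements mod 37 are {1, 6, 31, 36}.
6 is in this set.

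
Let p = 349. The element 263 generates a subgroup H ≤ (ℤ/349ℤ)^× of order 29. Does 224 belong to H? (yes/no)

224 ∈ ⟨263⟩ iff 224^29 ≡ 1 (mod 349), since |⟨263⟩| = 29.
224^29 mod 349 = 1.
Since 1 = 1, 224 lies in the subgroup.

yes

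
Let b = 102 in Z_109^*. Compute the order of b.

54

The order of 102 must divide p − 1 = 108 = 2^2 · 3^3.
Divisors: 1, 2, 3, 4, 6, 9, 12, 18, 27, 36, 54, 108.
Check each in increasing order: 102^1 ≡ 102;  102^2 ≡ 49;  102^3 ≡ 93;  102^4 ≡ 3;  102^6 ≡ 38;  102^9 ≡ 46;  102^12 ≡ 27;  102^18 ≡ 45;  102^27 ≡ 108;  102^36 ≡ 63;  102^54 ≡ 1.
Smallest exponent giving 1 is 54.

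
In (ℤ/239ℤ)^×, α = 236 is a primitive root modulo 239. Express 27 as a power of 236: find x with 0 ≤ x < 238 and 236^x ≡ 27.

122

Baby-step giant-step with m = ceil(sqrt(238)) = 16.
Baby table (236^j mod 239 for j=0..15):
  0:1  1:236  2:9  3:212  4:81  5:235  6:12  7:203
  8:108  9:154  10:16  11:191  12:144  13:46  14:101  15:175
Giant step factor: 236^(-16) ≡ 61 (mod 239).
Scan 27·61^i mod 239 for i = 0, 1, …:
  i=0: 27   i=1: 213   i=2: 87   i=3: 49
  i=4: 121   i=5: 211   i=6: 204   i=7: 16
Match at i=7, j=10: x = 7·16 + 10 = 122.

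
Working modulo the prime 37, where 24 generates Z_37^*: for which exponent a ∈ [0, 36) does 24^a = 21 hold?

2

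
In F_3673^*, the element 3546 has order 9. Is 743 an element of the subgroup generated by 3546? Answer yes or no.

⟨3546⟩ has order 9; its elements mod 3673 are {1, 743, 1099, 1137, 1151, 1437, 2521, 3057, 3546}.
743 is in this set.

yes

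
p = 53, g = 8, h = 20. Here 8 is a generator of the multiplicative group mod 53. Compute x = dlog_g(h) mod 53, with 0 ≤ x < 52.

Baby-step giant-step with m = ceil(sqrt(52)) = 8.
Baby table (8^j mod 53 for j=0..7):
  0:1  1:8  2:11  3:35  4:15  5:14  6:6  7:48
Giant step factor: 8^(-8) ≡ 49 (mod 53).
Scan 20·49^i mod 53 for i = 0, 1, …:
  i=0: 20   i=1: 26   i=2: 2   i=3: 45
  i=4: 32   i=5: 31   i=6: 35
Match at i=6, j=3: x = 6·8 + 3 = 51.

51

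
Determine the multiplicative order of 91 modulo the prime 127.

The order of 91 must divide p − 1 = 126 = 2 · 3^2 · 7.
Divisors: 1, 2, 3, 6, 7, 9, 14, 18, 21, 42, 63, 126.
Check each in increasing order: 91^1 ≡ 91;  91^2 ≡ 26;  91^3 ≡ 80;  91^6 ≡ 50;  91^7 ≡ 105;  91^9 ≡ 63;  91^14 ≡ 103;  91^18 ≡ 32;  91^21 ≡ 20;  91^42 ≡ 19;  91^63 ≡ 126;  91^126 ≡ 1.
Smallest exponent giving 1 is 126.

126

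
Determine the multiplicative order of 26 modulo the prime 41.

40

The order of 26 must divide p − 1 = 40 = 2^3 · 5.
Divisors: 1, 2, 4, 5, 8, 10, 20, 40.
Check each in increasing order: 26^1 ≡ 26;  26^2 ≡ 20;  26^4 ≡ 31;  26^5 ≡ 27;  26^8 ≡ 18;  26^10 ≡ 32;  26^20 ≡ 40;  26^40 ≡ 1.
Smallest exponent giving 1 is 40.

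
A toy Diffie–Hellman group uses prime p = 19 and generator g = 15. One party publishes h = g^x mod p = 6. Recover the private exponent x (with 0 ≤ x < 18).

16

Successive powers of 15 modulo 19:
  15^0=1  15^1=15  15^2=16  15^3=12  15^4=9  15^5=2
  15^6=11  15^7=13  15^8=5  15^9=18  15^10=4  15^11=3
  15^12=7  15^13=10  15^14=17  15^15=8  15^16=6
So 15^16 ≡ 6 (mod 19), giving x = 16.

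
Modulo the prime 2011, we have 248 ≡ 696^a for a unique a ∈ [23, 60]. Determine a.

Compute 696^23 mod 2011 = 1890, then multiply by 696 repeatedly:
  696^23=1890  696^24=246  696^25=281  696^26=509  696^27=328
  696^28=1045  696^29=1349  696^30=1778  696^31=723  696^32=458
  696^33=1030  696^34=964  696^35=1281  696^36=703  696^37=615
  696^38=1708  696^39=267  696^40=820  696^41=1607  696^42=356
  696^43=423  696^44=802  696^45=1145  696^46=564  696^47=399
  696^48=186  696^49=752  696^50=532  696^51=248
Found 248 at exponent 51.

51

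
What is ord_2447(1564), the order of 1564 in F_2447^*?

2446

The order of 1564 must divide p − 1 = 2446 = 2 · 1223.
Divisors: 1, 2, 1223, 2446.
Check each in increasing order: 1564^1 ≡ 1564;  1564^2 ≡ 1543;  1564^1223 ≡ 2446;  1564^2446 ≡ 1.
Smallest exponent giving 1 is 2446.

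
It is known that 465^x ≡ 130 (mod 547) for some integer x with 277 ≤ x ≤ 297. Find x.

284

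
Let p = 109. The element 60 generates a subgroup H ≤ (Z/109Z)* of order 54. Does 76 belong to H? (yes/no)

no

76 ∈ ⟨60⟩ iff 76^54 ≡ 1 (mod 109), since |⟨60⟩| = 54.
76^54 mod 109 = 108.
Since 108 ≠ 1, 76 does not lie in the subgroup.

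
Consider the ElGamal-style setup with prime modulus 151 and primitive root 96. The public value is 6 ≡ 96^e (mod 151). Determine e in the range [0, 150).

71

Baby-step giant-step with m = ceil(sqrt(150)) = 13.
Baby table (96^j mod 151 for j=0..12):
  0:1  1:96  2:5  3:27  4:25  5:135  6:125  7:71
  8:21  9:53  10:105  11:114  12:72
Giant step factor: 96^(-13) ≡ 111 (mod 151).
Scan 6·111^i mod 151 for i = 0, 1, …:
  i=0: 6   i=1: 62   i=2: 87   i=3: 144
  i=4: 129   i=5: 125
Match at i=5, j=6: e = 5·13 + 6 = 71.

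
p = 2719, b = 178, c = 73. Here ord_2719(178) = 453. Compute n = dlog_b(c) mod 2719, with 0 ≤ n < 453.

411

Baby-step giant-step with m = ceil(sqrt(453)) = 22.
Baby table (178^j mod 2719 for j=0..21):
  0:1  1:178  2:1775  3:546  4:2023  5:1186  6:1745  7:644
  8:434  9:1120  10:873  11:411  12:2464  13:833  14:1448  15:2158
  16:745  17:2098  18:941  19:1639  20:809  21:2614
Giant step factor: 178^(-22) ≡ 1958 (mod 2719).
Scan 73·1958^i mod 2719 for i = 0, 1, …:
  i=0: 73   i=1: 1546   i=2: 821   i=3: 589
  i=4: 406   i=5: 1000   i=6: 320   i=7: 1190
  i=8: 2556   i=9: 1688     …   i=17: 626
  i=18: 2158
Match at i=18, j=15: n = 18·22 + 15 = 411.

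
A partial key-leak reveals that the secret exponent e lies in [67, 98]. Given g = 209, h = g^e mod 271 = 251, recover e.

79

Compute 209^67 mod 271 = 204, then multiply by 209 repeatedly:
  209^67=204  209^68=89  209^69=173  209^70=114  209^71=249
  209^72=9  209^73=255  209^74=179  209^75=13  209^76=7
  209^77=108  209^78=79  209^79=251
Found 251 at exponent 79.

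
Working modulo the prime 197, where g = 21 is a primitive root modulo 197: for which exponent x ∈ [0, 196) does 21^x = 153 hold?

191

Baby-step giant-step with m = ceil(sqrt(196)) = 14.
Baby table (21^j mod 197 for j=0..13):
  0:1  1:21  2:47  3:2  4:42  5:94  6:4  7:84
  8:188  9:8  10:168  11:179  12:16  13:139
Giant step factor: 21^(-14) ≡ 93 (mod 197).
Scan 153·93^i mod 197 for i = 0, 1, …:
  i=0: 153   i=1: 45   i=2: 48   i=3: 130
  i=4: 73   i=5: 91   i=6: 189   i=7: 44
  i=8: 152   i=9: 149   i=10: 67   i=11: 124
  i=12: 106   i=13: 8
Match at i=13, j=9: x = 13·14 + 9 = 191.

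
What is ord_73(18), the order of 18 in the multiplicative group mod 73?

18

The order of 18 must divide p − 1 = 72 = 2^3 · 3^2.
Divisors: 1, 2, 3, 4, 6, 8, 9, 12, 18, 24, 36, 72.
Check each in increasing order: 18^1 ≡ 18;  18^2 ≡ 32;  18^3 ≡ 65;  18^4 ≡ 2;  18^6 ≡ 64;  18^8 ≡ 4;  18^9 ≡ 72;  18^12 ≡ 8;  18^18 ≡ 1.
Smallest exponent giving 1 is 18.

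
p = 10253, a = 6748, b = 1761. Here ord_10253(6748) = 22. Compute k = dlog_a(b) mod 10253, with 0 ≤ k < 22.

Successive powers of 6748 modulo 10253:
  6748^0=1  6748^1=6748  6748^2=1931  6748^3=9078  6748^4=6922  6748^5=7241
  6748^6=6723  6748^7=7532  6748^8=1815  6748^9=5538  6748^10=8492  6748^11=10252
  6748^12=3505  6748^13=8322  6748^14=1175  6748^15=3331  6748^16=3012  6748^17=3530
  6748^18=2721  6748^19=8438  6748^20=4715  6748^21=1761
So 6748^21 ≡ 1761 (mod 10253), giving k = 21.

21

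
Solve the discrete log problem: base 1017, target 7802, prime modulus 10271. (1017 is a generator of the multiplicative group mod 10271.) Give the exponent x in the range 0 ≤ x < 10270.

Baby-step giant-step with m = ceil(sqrt(10270)) = 102.
Baby table (1017^j mod 10271 for j=0..101):
  0:1  1:1017  2:7189  3:8532  4:8320  5:8407  6:4447  7:3359
  8:6131  9:730  10:2898  11:9760  12:4134  13:3439  14:5323  15:674
  16:7572  17:7745  18:9079  19:9985  20:6997  21:8417  22:4346  23:3352
  24:9283  25:1762  26:4800  27:2875  28:6911  29:3123  30:2352  31:9112
  32:2462  33:8001  34:2385  35:1589  36:3466  37:1969  38:9899  39:1703
  40:6423  41:10106  42:6802  43:5251  44:9618  45:3514  46:9701  47:5757
  48:399  49:5214  50:2802  51:4567  52:2147  53:6047  54:7741  55:5011
  56:1771  57:3682  58:5950  59:1531  60:6106  61:6118  62:8051  63:1880
  64:1554  65:8955  66:7129  67:9138  68:8362  69:10037  70:8526  71:2218
  72:6357  73:4610  74:4794  75:7044  76:4861  77:3286  78:3787  79:10025
  80:6593  81:8389  82:6683  83:7480  84:6620  85:5035  86:5637  87:1611
  88:5298  89:6062  90:2454  91:10136  92:6499  93:5230  94:8803  95:6610
  96:5136  97:5644  98:8730  99:4266  100:4160  101:9339
Giant step factor: 1017^(-102) ≡ 9816 (mod 10271).
Scan 7802·9816^i mod 10271 for i = 0, 1, …:
  i=0: 7802   i=1: 3856   i=2: 1861   i=3: 5738
  i=4: 8315   i=5: 6674   i=6: 3546   i=7: 9388
  i=8: 1196   i=9: 183     …   i=38: 5068
  i=39: 5035
Match at i=39, j=85: x = 39·102 + 85 = 4063.

4063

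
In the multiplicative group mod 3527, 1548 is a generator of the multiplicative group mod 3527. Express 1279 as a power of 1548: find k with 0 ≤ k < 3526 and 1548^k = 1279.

1677

Baby-step giant-step with m = ceil(sqrt(3526)) = 60.
Baby table (1548^j mod 3527 for j=0..59):
  0:1  1:1548  2:1471  3:2193  4:1790  5:2225  6:1948  7:3446
  8:1584  9:767  10:2244  11:3144  12:3179  13:927  14:3034  15:2195
  16:1359  17:1640  18:2807  19:3499  20:2507  21:1136  22:2082  23:2785
  24:1186  25:1888  26:2268  27:1499  28:3213  29:654  30:143  31:2690
  32:2260  33:3223  34:2026  35:745  36:3458  37:2525  38:784  39:344
  40:3462  41:1663  42:3141  43:2062  44:41  45:3509  46:352  47:1738
  48:2850  49:3050  50:2274  51:206  52:1458  53:3231  54:302  55:1932
  56:3367  57:2737  58:949  59:1820
Giant step factor: 1548^(-60) ≡ 1949 (mod 3527).
Scan 1279·1949^i mod 3527 for i = 0, 1, …:
  i=0: 1279   i=1: 2709   i=2: 3449   i=3: 3166
  i=4: 1811   i=5: 2639   i=6: 1045   i=7: 1626
  i=8: 1828   i=9: 502     …   i=26: 2477
  i=27: 2737
Match at i=27, j=57: k = 27·60 + 57 = 1677.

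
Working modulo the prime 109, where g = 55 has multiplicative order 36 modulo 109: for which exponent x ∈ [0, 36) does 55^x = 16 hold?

Successive powers of 55 modulo 109:
  55^0=1  55^1=55  55^2=82  55^3=41  55^4=75  55^5=92
  55^6=46  55^7=23  55^8=66  55^9=33  55^10=71  55^11=90
  55^12=45  55^13=77  55^14=93  55^15=101  55^16=105  55^17=107
  55^18=108  55^19=54  55^20=27  55^21=68  55^22=34  55^23=17
  55^24=63  55^25=86  55^26=43  55^27=76  55^28=38  55^29=19
  55^30=64  55^31=32  55^32=16
So 55^32 ≡ 16 (mod 109), giving x = 32.

32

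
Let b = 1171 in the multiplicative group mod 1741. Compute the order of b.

The order of 1171 must divide p − 1 = 1740 = 2^2 · 3 · 5 · 29.
Divisors: 1, 2, 3, 4, 5, 6, 10, 12, 15, 20, 29, 30, 58, 60, 87, 116, 145, 174, 290, 348, 435, 580, 870, 1740.
Check each in increasing order: 1171^1 ≡ 1171;  1171^2 ≡ 1074;  1171^3 ≡ 652;  1171^4 ≡ 934;  1171^5 ≡ 366;  1171^6 ≡ 300;  1171^10 ≡ 1640;  1171^12 ≡ 1209;  1171^15 ≡ 1336;  1171^20 ≡ 1496;  1171^29 ≡ 766;  1171^30 ≡ 371;  1171^58 ≡ 39;  1171^60 ≡ 102;  1171^87 ≡ 277;  1171^116 ≡ 1521;  1171^145 ≡ 357;  1171^174 ≡ 125;  1171^290 ≡ 356;  1171^348 ≡ 1697;  1171^435 ≡ 1740;  1171^580 ≡ 1384;  1171^870 ≡ 1.
Smallest exponent giving 1 is 870.

870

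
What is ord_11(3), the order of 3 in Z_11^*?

The order of 3 must divide p − 1 = 10 = 2 · 5.
Divisors: 1, 2, 5, 10.
Check each in increasing order: 3^1 ≡ 3;  3^2 ≡ 9;  3^5 ≡ 1.
Smallest exponent giving 1 is 5.

5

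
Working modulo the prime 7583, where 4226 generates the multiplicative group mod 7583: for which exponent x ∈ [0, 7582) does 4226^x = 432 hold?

7414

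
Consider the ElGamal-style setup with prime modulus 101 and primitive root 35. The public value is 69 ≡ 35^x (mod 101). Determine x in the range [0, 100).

Baby-step giant-step with m = ceil(sqrt(100)) = 10.
Baby table (35^j mod 101 for j=0..9):
  0:1  1:35  2:13  3:51  4:68  5:57  6:76  7:34
  8:79  9:38
Giant step factor: 35^(-10) ≡ 6 (mod 101).
Scan 69·6^i mod 101 for i = 0, 1, …:
  i=0: 69   i=1: 10   i=2: 60   i=3: 57
Match at i=3, j=5: x = 3·10 + 5 = 35.

35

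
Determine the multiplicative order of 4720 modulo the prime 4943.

2471

The order of 4720 must divide p − 1 = 4942 = 2 · 7 · 353.
Divisors: 1, 2, 7, 14, 353, 706, 2471, 4942.
Check each in increasing order: 4720^1 ≡ 4720;  4720^2 ≡ 299;  4720^7 ≡ 601;  4720^14 ≡ 362;  4720^353 ≡ 412;  4720^706 ≡ 1682;  4720^2471 ≡ 1.
Smallest exponent giving 1 is 2471.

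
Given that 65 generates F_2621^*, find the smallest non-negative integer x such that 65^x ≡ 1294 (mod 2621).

Baby-step giant-step with m = ceil(sqrt(2620)) = 52.
Baby table (65^j mod 2621 for j=0..51):
  0:1  1:65  2:1604  3:2041  4:1615  5:135  6:912  7:1618
  8:330  9:482  10:2499  11:2554  12:887  13:2614  14:2166  15:1877
  16:1439  17:1800  18:1676  19:1479  20:1779  21:311  22:1868  23:854
  24:469  25:1654  26:49  27:564  28:2587  29:411  30:505  31:1373
  32:131  33:652  34:444  35:29  36:1885  37:1959  38:1527  39:2278
  40:1294  41:238  42:2365  43:1707  44:873  45:1704  46:678  47:2134
  48:2418  49:2531  50:2013  51:2416
Giant step factor: 65^(-52) ≡ 965 (mod 2621).
Scan 1294·965^i mod 2621 for i = 0, 1, …:
  i=0: 1294
Match at i=0, j=40: x = 0·52 + 40 = 40.

40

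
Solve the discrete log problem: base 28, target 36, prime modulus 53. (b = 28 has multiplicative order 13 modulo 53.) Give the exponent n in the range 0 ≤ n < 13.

12

Successive powers of 28 modulo 53:
  28^0=1  28^1=28  28^2=42  28^3=10  28^4=15  28^5=49
  28^6=47  28^7=44  28^8=13  28^9=46  28^10=16  28^11=24
  28^12=36
So 28^12 ≡ 36 (mod 53), giving n = 12.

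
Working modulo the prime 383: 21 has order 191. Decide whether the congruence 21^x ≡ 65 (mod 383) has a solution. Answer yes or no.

65 ∈ ⟨21⟩ iff 65^191 ≡ 1 (mod 383), since |⟨21⟩| = 191.
65^191 mod 383 = 1.
Since 1 = 1, 65 lies in the subgroup.

yes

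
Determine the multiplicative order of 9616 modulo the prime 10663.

The order of 9616 must divide p − 1 = 10662 = 2 · 3 · 1777.
Divisors: 1, 2, 3, 6, 1777, 3554, 5331, 10662.
Check each in increasing order: 9616^1 ≡ 9616;  9616^2 ≡ 8583;  9616^3 ≡ 2508;  9616^6 ≡ 9557;  9616^1777 ≡ 10662;  9616^3554 ≡ 1.
Smallest exponent giving 1 is 3554.

3554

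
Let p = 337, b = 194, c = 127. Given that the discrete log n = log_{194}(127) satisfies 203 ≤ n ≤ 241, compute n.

219

Compute 194^203 mod 337 = 232, then multiply by 194 repeatedly:
  194^203=232  194^204=187  194^205=219  194^206=24  194^207=275
  194^208=104  194^209=293  194^210=226  194^211=34  194^212=193
  194^213=35  194^214=50  194^215=264  194^216=329  194^217=133
  194^218=190  194^219=127
Found 127 at exponent 219.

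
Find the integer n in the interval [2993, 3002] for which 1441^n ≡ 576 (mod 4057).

Compute 1441^2993 mod 4057 = 1094, then multiply by 1441 repeatedly:
  1441^2993=1094  1441^2994=2338  1441^2995=1748  1441^2996=3528  1441^2997=427
  1441^2998=2700  1441^2999=37  1441^3000=576
Found 576 at exponent 3000.

3000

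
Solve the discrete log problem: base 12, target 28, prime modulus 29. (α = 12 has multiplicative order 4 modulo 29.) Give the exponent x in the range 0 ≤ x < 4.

Successive powers of 12 modulo 29:
  12^0=1  12^1=12  12^2=28
So 12^2 ≡ 28 (mod 29), giving x = 2.

2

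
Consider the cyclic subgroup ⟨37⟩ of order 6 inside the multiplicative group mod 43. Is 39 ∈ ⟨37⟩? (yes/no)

39 ∈ ⟨37⟩ iff 39^6 ≡ 1 (mod 43), since |⟨37⟩| = 6.
39^6 mod 43 = 11.
Since 11 ≠ 1, 39 does not lie in the subgroup.

no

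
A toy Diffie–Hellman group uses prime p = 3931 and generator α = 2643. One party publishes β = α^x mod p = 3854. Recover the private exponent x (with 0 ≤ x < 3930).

Baby-step giant-step with m = ceil(sqrt(3930)) = 63.
Baby table (2643^j mod 3931 for j=0..62):
  0:1  1:2643  2:62  3:2695  4:3844  5:1988  6:2468  7:1395
  8:3638  9:8  10:1489  11:496  12:1905  13:3235  14:180  15:89
  16:3298  17:1587  18:64  19:119  20:37  21:3447  22:2294  23:1440
  24:712  25:2798  26:903  27:512  28:952  29:296  30:59  31:2628
  32:3658  33:1765  34:2729  35:3293  36:165  37:3685  38:2368  39:472
  40:1369  41:1747  42:2327  43:2177  44:2758  45:1320  46:1963  47:3220
  48:3776  49:3090  50:2183  51:2892  52:1692  53:2409  54:2698  55:3911
  56:2174  57:2691  58:1134  59:1740  60:3481  61:1743  62:3548
Giant step factor: 2643^(-63) ≡ 1777 (mod 3931).
Scan 3854·1777^i mod 3931 for i = 0, 1, …:
  i=0: 3854   i=1: 756   i=2: 2941   i=3: 1858
  i=4: 3557   i=5: 3672   i=6: 3615   i=7: 601
  i=8: 2676   i=9: 2673     …   i=58: 3743
  i=59: 59
Match at i=59, j=30: x = 59·63 + 30 = 3747.

3747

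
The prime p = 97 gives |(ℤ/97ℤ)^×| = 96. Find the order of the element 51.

The order of 51 must divide p − 1 = 96 = 2^5 · 3.
Divisors: 1, 2, 3, 4, 6, 8, 12, 16, 24, 32, 48, 96.
Check each in increasing order: 51^1 ≡ 51;  51^2 ≡ 79;  51^3 ≡ 52;  51^4 ≡ 33;  51^6 ≡ 85;  51^8 ≡ 22;  51^12 ≡ 47;  51^16 ≡ 96;  51^24 ≡ 75;  51^32 ≡ 1.
Smallest exponent giving 1 is 32.

32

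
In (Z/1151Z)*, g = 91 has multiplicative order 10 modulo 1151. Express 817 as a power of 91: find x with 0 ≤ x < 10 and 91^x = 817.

Successive powers of 91 modulo 1151:
  91^0=1  91^1=91  91^2=224  91^3=817
So 91^3 ≡ 817 (mod 1151), giving x = 3.

3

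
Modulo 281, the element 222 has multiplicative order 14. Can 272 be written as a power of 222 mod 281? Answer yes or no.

no

272 ∈ ⟨222⟩ iff 272^14 ≡ 1 (mod 281), since |⟨222⟩| = 14.
272^14 mod 281 = 128.
Since 128 ≠ 1, 272 does not lie in the subgroup.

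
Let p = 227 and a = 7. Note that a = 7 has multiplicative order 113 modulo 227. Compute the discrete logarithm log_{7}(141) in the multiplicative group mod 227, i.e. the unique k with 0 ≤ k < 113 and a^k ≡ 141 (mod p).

34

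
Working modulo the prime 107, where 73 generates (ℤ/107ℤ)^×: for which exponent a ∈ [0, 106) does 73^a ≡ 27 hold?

60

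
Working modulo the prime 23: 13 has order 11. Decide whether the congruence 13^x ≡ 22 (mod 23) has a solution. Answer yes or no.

no

⟨13⟩ has order 11; its elements mod 23 are {1, 2, 3, 4, 6, 8, 9, 12, 13, 16, 18}.
22 is not in this set.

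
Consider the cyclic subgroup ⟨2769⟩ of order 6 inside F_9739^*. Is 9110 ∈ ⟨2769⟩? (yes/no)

no

⟨2769⟩ has order 6; its elements mod 9739 are {1, 2768, 2769, 6970, 6971, 9738}.
9110 is not in this set.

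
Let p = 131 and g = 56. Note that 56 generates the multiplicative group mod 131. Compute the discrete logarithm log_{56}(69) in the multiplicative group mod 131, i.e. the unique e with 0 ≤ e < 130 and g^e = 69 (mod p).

Baby-step giant-step with m = ceil(sqrt(130)) = 12.
Baby table (56^j mod 131 for j=0..11):
  0:1  1:56  2:123  3:76  4:64  5:47  6:12  7:17
  8:35  9:126  10:113  11:40
Giant step factor: 56^(-12) ≡ 121 (mod 131).
Scan 69·121^i mod 131 for i = 0, 1, …:
  i=0: 69   i=1: 96   i=2: 88   i=3: 37
  i=4: 23   i=5: 32   i=6: 73   i=7: 56
Match at i=7, j=1: e = 7·12 + 1 = 85.

85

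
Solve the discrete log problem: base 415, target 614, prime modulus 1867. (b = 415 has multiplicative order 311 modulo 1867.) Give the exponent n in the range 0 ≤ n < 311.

Baby-step giant-step with m = ceil(sqrt(311)) = 18.
Baby table (415^j mod 1867 for j=0..17):
  0:1  1:415  2:461  3:881  4:1550  5:1002  6:1356  7:773
  8:1538  9:1623  10:1425  11:1403  12:1608  13:801  14:89  15:1462
  16:1822  17:1862
Giant step factor: 415^(-18) ≡ 745 (mod 1867).
Scan 614·745^i mod 1867 for i = 0, 1, …:
  i=0: 614   i=1: 15   i=2: 1840   i=3: 422
  i=4: 734   i=5: 1666   i=6: 1482   i=7: 693
  i=8: 993   i=9: 453   i=10: 1425
Match at i=10, j=10: n = 10·18 + 10 = 190.

190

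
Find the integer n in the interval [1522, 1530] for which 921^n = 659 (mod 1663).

Compute 921^1522 mod 1663 = 1243, then multiply by 921 repeatedly:
  921^1522=1243  921^1523=659
Found 659 at exponent 1523.

1523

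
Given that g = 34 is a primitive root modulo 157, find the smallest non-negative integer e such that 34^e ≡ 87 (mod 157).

127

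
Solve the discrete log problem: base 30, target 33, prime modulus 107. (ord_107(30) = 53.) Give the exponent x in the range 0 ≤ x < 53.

43

Baby-step giant-step with m = ceil(sqrt(53)) = 8.
Baby table (30^j mod 107 for j=0..7):
  0:1  1:30  2:44  3:36  4:10  5:86  6:12  7:39
Giant step factor: 30^(-8) ≡ 61 (mod 107).
Scan 33·61^i mod 107 for i = 0, 1, …:
  i=0: 33   i=1: 87   i=2: 64   i=3: 52
  i=4: 69   i=5: 36
Match at i=5, j=3: x = 5·8 + 3 = 43.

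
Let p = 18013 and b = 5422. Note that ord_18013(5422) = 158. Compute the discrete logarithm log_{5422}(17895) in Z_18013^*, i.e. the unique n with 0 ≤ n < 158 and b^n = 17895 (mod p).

148

Baby-step giant-step with m = ceil(sqrt(158)) = 13.
Baby table (5422^j mod 18013 for j=0..12):
  0:1  1:5422  2:868  3:4903  4:14891  5:4736  6:10067  7:3884
  8:1851  9:2881  10:3511  11:14914  12:3351
Giant step factor: 5422^(-13) ≡ 5790 (mod 18013).
Scan 17895·5790^i mod 18013 for i = 0, 1, …:
  i=0: 17895   i=1: 1274   i=2: 9143   i=3: 15776
  i=4: 17130   i=5: 3122   i=6: 9341   i=7: 9364
  i=8: 16443   i=9: 6265   i=10: 14181   i=11: 4736
Match at i=11, j=5: n = 11·13 + 5 = 148.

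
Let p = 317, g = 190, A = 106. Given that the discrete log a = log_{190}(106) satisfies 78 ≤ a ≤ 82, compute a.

81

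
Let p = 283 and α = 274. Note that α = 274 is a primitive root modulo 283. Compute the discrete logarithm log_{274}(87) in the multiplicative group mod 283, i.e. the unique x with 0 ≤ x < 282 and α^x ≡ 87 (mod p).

155

Baby-step giant-step with m = ceil(sqrt(282)) = 17.
Baby table (274^j mod 283 for j=0..16):
  0:1  1:274  2:81  3:120  4:52  5:98  6:250  7:14
  8:157  9:2  10:265  11:162  12:240  13:104  14:196  15:217
  16:28
Giant step factor: 274^(-17) ≡ 210 (mod 283).
Scan 87·210^i mod 283 for i = 0, 1, …:
  i=0: 87   i=1: 158   i=2: 69   i=3: 57
  i=4: 84   i=5: 94   i=6: 213   i=7: 16
  i=8: 247   i=9: 81
Match at i=9, j=2: x = 9·17 + 2 = 155.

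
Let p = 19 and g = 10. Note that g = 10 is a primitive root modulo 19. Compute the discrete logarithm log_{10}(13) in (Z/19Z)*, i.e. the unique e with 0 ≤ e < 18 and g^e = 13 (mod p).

13

Successive powers of 10 modulo 19:
  10^0=1  10^1=10  10^2=5  10^3=12  10^4=6  10^5=3
  10^6=11  10^7=15  10^8=17  10^9=18  10^10=9  10^11=14
  10^12=7  10^13=13
So 10^13 ≡ 13 (mod 19), giving e = 13.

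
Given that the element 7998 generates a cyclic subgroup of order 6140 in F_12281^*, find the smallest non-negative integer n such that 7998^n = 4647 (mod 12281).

86

Baby-step giant-step with m = ceil(sqrt(6140)) = 79.
Baby table (7998^j mod 12281 for j=0..78):
  0:1  1:7998  2:8556  3:1156  4:10376  5:4531  6:9988  7:8400
  8:6130  9:1988  10:8410  11:143  12:1581  13:7689  14:5655  15:10048
  16:9321  17:3688  18:9943  19:4639  20:1821  21:11373  22:8168  23:5025
  24:6518  25:10400  26:12268  27:6555  28:11582  29:9534  30:203  31:2502
  32:5247  33:1329  34:6277  35:10999  36:1199  37:10422  38:4009  39:10572
  40:171  41:4467  42:1637  43:1180  44:5832  45:1098  46:889  47:11804
  48:4345  49:8361  50:1233  51:12172  52:169  53:752  54:9087  55:11149
  56:9642  57:4317  58:5475  59:7285  60:4366  61:4385  62:8975  63:11886
  64:9288  65:9936  66:10058  67:3334  68:3281  69:9222  70:10151  71:10288
  72:724  73:6201  74:4920  75:1836  76:8533  77:1417  78:10084
Giant step factor: 7998^(-79) ≡ 755 (mod 12281).
Scan 4647·755^i mod 12281 for i = 0, 1, …:
  i=0: 4647   i=1: 8400
Match at i=1, j=7: n = 1·79 + 7 = 86.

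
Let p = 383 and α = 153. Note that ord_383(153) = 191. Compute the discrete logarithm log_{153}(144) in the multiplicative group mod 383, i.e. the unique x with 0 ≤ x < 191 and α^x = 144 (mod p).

Successive powers of 153 modulo 383:
  153^0=1  153^1=153  153^2=46  153^3=144
So 153^3 ≡ 144 (mod 383), giving x = 3.

3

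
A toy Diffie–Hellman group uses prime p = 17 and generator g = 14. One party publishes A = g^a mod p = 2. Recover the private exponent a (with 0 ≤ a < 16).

Successive powers of 14 modulo 17:
  14^0=1  14^1=14  14^2=9  14^3=7  14^4=13  14^5=12
  14^6=15  14^7=6  14^8=16  14^9=3  14^10=8  14^11=10
  14^12=4  14^13=5  14^14=2
So 14^14 ≡ 2 (mod 17), giving a = 14.

14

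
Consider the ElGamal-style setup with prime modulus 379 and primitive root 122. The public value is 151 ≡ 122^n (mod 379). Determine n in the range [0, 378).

Baby-step giant-step with m = ceil(sqrt(378)) = 20.
Baby table (122^j mod 379 for j=0..19):
  0:1  1:122  2:103  3:59  4:376  5:13  6:70  7:202
  8:9  9:340  10:169  11:152  12:352  13:117  14:251  15:302
  16:81  17:28  18:5  19:231
Giant step factor: 122^(-20) ≡ 170 (mod 379).
Scan 151·170^i mod 379 for i = 0, 1, …:
  i=0: 151   i=1: 277   i=2: 94   i=3: 62
  i=4: 307   i=5: 267   i=6: 289   i=7: 239
  i=8: 77   i=9: 204     …   i=17: 350
  i=18: 376
Match at i=18, j=4: n = 18·20 + 4 = 364.

364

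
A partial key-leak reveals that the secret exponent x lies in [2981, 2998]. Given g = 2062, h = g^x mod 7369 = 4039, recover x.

Compute 2062^2981 mod 7369 = 3402, then multiply by 2062 repeatedly:
  2062^2981=3402  2062^2982=7005  2062^2983=1070  2062^2984=3009  2062^2985=7229
  2062^2986=6080  2062^2987=2291  2062^2988=513  2062^2989=4039
Found 4039 at exponent 2989.

2989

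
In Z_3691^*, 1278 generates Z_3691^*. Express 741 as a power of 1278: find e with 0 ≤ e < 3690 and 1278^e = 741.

684

Baby-step giant-step with m = ceil(sqrt(3690)) = 61.
Baby table (1278^j mod 3691 for j=0..60):
  0:1  1:1278  2:1862  3:2632  4:1195  5:2827  6:3108  7:508
  8:3299  9:1000  10:914  11:1736  12:317  13:2807  14:3385  15:178
  16:2333  17:2937  18:3430  19:2323  20:1230  21:3265  22:1840  23:353
  24:832  25:288  26:2655  27:1061  28:1361  29:897  30:2156  31:1882
  32:2355  33:1525  34:102  35:1171  36:1683  37:2712  38:87  39:456
  40:3281  41:142  42:617  43:2343  44:953  45:3595  46:2806  47:2107
  48:2007  49:3392  50:1742  51:603  52:2906  53:722  54:3657  55:840
  56:3130  57:2787  58:3662  59:3539  60:1367
Giant step factor: 1278^(-61) ≡ 3613 (mod 3691).
Scan 741·3613^i mod 3691 for i = 0, 1, …:
  i=0: 741   i=1: 1258   i=2: 1533   i=3: 2229
  i=4: 3306   i=5: 502   i=6: 1445   i=7: 1711
  i=8: 3109   i=9: 1104   i=10: 2472   i=11: 2807
Match at i=11, j=13: e = 11·61 + 13 = 684.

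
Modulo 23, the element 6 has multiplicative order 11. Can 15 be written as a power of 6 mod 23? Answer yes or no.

15 ∈ ⟨6⟩ iff 15^11 ≡ 1 (mod 23), since |⟨6⟩| = 11.
15^11 mod 23 = 22.
Since 22 ≠ 1, 15 does not lie in the subgroup.

no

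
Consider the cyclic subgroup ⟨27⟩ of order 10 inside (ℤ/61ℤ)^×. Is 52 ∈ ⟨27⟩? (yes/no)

52 ∈ ⟨27⟩ iff 52^10 ≡ 1 (mod 61), since |⟨27⟩| = 10.
52^10 mod 61 = 1.
Since 1 = 1, 52 lies in the subgroup.

yes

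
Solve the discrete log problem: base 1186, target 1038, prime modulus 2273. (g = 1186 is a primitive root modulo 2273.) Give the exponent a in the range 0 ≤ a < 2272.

1543

Baby-step giant-step with m = ceil(sqrt(2272)) = 48.
Baby table (1186^j mod 2273 for j=0..47):
  0:1  1:1186  2:1882  3:2239  4:590  5:1929  6:1156  7:397
  8:331  9:1610  10:140  11:111  12:2085  13:2059  14:772  15:1846
  16:457  17:1028  18:880  19:373  20:1416  21:1902  22:956  23:1862
  24:1249  25:1591  26:336  27:721  28:458  29:2214  30:489  31:339
  32:2006  33:1558  34:2112  35:2259  36:1580  37:928  38:476  39:832
  40:270  41:2000  42:1261  43:2185  44:190  45:313  46:719  47:359
Giant step factor: 1186^(-48) ≡ 1814 (mod 2273).
Scan 1038·1814^i mod 2273 for i = 0, 1, …:
  i=0: 1038   i=1: 888   i=2: 1548   i=3: 917
  i=4: 1875   i=5: 842   i=6: 2205   i=7: 1663
  i=8: 411   i=9: 10     …   i=31: 633
  i=32: 397
Match at i=32, j=7: a = 32·48 + 7 = 1543.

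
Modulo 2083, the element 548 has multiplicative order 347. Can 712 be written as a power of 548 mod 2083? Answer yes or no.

no

712 ∈ ⟨548⟩ iff 712^347 ≡ 1 (mod 2083), since |⟨548⟩| = 347.
712^347 mod 2083 = 450.
Since 450 ≠ 1, 712 does not lie in the subgroup.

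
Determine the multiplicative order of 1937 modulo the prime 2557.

The order of 1937 must divide p − 1 = 2556 = 2^2 · 3^2 · 71.
Divisors: 1, 2, 3, 4, 6, 9, 12, 18, 36, 71, 142, 213, 284, 426, 639, 852, 1278, 2556.
Check each in increasing order: 1937^1 ≡ 1937;  1937^2 ≡ 850;  1937^3 ≡ 2299;  1937^4 ≡ 1426;  1937^6 ≡ 82;  1937^9 ≡ 1857;  1937^12 ≡ 1610;  1937^18 ≡ 1613;  1937^36 ≡ 1300;  1937^71 ≡ 821;  1937^142 ≡ 1550;  1937^213 ≡ 1721;  1937^284 ≡ 1477;  1937^426 ≡ 835;  1937^639 ≡ 1.
Smallest exponent giving 1 is 639.

639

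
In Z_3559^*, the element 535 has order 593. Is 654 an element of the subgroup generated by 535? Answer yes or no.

654 ∈ ⟨535⟩ iff 654^593 ≡ 1 (mod 3559), since |⟨535⟩| = 593.
654^593 mod 3559 = 2124.
Since 2124 ≠ 1, 654 does not lie in the subgroup.

no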